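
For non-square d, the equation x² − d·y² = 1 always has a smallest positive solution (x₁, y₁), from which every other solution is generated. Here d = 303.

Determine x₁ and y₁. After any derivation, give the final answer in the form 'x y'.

2524 145

√303 → a₀=17, period (2,2,5,2,2,34); ℓ=6 even so k=5
k=0  a_k=17  p_k/q_k = 17/1
…
k=4  a_k=2  p_k/q_k = 1027/59
k=5  a_k=2  p_k/q_k = 2524/145
(x₁, y₁) = (2524, 145);  2524² − 303·145² = 1 ✓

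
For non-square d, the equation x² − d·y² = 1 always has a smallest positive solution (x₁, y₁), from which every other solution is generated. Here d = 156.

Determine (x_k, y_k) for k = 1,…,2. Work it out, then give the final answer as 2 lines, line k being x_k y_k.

25 2
1249 100

d=156: √d = [12; 2,24] (ℓ=2, even), read p_1/q_1
i=0: a=12 ⇒ p=12, q=1
i=1: a=2 ⇒ p=25, q=2
→ (25, 2).  Check: 25²=625, 156·2²=624, difference 1.
n=2: (25,2)∘(25,2) = (25·25+156·2·2, 25·2+2·25) = (1249,100)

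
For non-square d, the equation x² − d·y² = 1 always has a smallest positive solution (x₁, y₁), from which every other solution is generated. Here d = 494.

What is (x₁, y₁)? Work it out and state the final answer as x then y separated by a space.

[22; 4,2,2,1,2,1,2,2,4,44] for √494; ℓ=10 ⇒ convergent index 9
step 0: (22, 1)  from 22·(1,0) + (0,1)
step 1: (89, 4)  from 4·(22,1) + (1,0)
step 2: (200, 9)  from 2·(89,4) + (22,1)
step 3: (489, 22)  from 2·(200,9) + (89,4)
step 4: (689, 31)  from 1·(489,22) + (200,9)
step 5: (1867, 84)  from 2·(689,31) + (489,22)
…
step 7: (6979, 314)  from 2·(2556,115) + (1867,84)
step 8: (16514, 743)  from 2·(6979,314) + (2556,115)
step 9: (73035, 3286)  from 4·(16514,743) + (6979,314)
→ (73035, 3286).  Check: 73035²=5334111225, 494·3286²=5334111224, difference 1.

73035 3286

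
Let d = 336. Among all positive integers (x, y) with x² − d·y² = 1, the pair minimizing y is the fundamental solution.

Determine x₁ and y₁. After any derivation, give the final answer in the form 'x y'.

55 3

d=336: √d = [18; 3,36] (ℓ=2, even), read p_1/q_1
step 0: (18, 1)  from 18·(1,0) + (0,1)
step 1: (55, 3)  from 3·(18,1) + (1,0)
→ (55, 3).  Check: 55²=3025, 336·3²=3024, difference 1.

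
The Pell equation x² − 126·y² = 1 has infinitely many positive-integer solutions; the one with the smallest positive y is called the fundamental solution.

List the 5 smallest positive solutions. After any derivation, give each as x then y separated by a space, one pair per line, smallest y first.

√126 = [11; 4,2,4,22, …], period ℓ=4 (even) → k=3
a_0=11:  p_0=11·1+0=11,  q_0=11·0+1=1
…
a_2=2:  p_2=2·45+11=101,  q_2=2·4+1=9
a_3=4:  p_3=4·101+45=449,  q_3=4·9+4=40
fundamental: x₁=449, y₁=40  (since 201601 − 126·1600 = 1)
k=2:  x_2 = 449·449+126·40·40 = 403201,  y_2 = 449·40+40·449 = 35920
k=3:  x_3 = 449·403201+126·40·35920 = 362074049,  y_3 = 449·35920+40·403201 = 32256120
k=4:  x_4 = 449·362074049+126·40·32256120 = 325142092801,  y_4 = 449·32256120+40·362074049 = 28965959840
k=5:  x_5 = 449·325142092801+126·40·28965959840 = 291977237261249,  y_5 = 449·28965959840+40·325142092801 = 26011399680200

449 40
403201 35920
362074049 32256120
325142092801 28965959840
291977237261249 26011399680200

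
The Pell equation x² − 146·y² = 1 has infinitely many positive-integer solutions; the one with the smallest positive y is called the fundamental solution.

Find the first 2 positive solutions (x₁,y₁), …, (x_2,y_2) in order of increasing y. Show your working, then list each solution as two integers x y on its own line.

145 12
42049 3480

d=146: √d = [12; 12,24] (ℓ=2, even), read p_1/q_1
i=0: a=12 ⇒ p=12, q=1
i=1: a=12 ⇒ p=145, q=12
→ (145, 12).  Check: 145²=21025, 146·12²=21024, difference 1.
k=2:  x_2 = 145·145+146·12·12 = 42049,  y_2 = 145·12+12·145 = 3480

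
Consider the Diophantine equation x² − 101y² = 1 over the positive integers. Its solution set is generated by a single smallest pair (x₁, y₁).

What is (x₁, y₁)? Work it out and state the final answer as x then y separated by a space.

√101 = [10; 20, …], period ℓ=1 (odd) → k=1
k=0  a_k=10  p_k/q_k = 10/1
k=1  a_k=20  p_k/q_k = 201/20
(x₁, y₁) = (201, 20);  201² − 101·20² = 1 ✓

201 20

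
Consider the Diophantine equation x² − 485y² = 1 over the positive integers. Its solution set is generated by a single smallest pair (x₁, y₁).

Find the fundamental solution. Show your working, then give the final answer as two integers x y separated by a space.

969 44

d=485: √d = [22; 44] (ℓ=1, odd), read p_1/q_1
i=0: a=22 ⇒ p=22, q=1
i=1: a=44 ⇒ p=969, q=44
fundamental: x₁=969, y₁=44  (since 938961 − 485·1936 = 1)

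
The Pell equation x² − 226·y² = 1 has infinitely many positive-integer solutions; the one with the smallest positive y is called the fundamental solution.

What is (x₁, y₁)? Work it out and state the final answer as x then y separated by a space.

451 30

√226 → a₀=15, period (30); ℓ=1 odd so k=1
k=0  a_k=15  p_k/q_k = 15/1
k=1  a_k=30  p_k/q_k = 451/30
→ (451, 30).  Check: 451²=203401, 226·30²=203400, difference 1.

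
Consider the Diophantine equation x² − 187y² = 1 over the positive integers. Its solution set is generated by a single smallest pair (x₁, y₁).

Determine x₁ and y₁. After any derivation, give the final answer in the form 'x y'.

d=187: √d = [13; 1,2,13,2,1,26] (ℓ=6, even), read p_5/q_5
a_0=13:  p_0=13·1+0=13,  q_0=13·0+1=1
a_1=1:  p_1=1·13+1=14,  q_1=1·1+0=1
a_2=2:  p_2=2·14+13=41,  q_2=2·1+1=3
…
a_4=2:  p_4=2·547+41=1135,  q_4=2·40+3=83
a_5=1:  p_5=1·1135+547=1682,  q_5=1·83+40=123
(x₁, y₁) = (1682, 123);  1682² − 187·123² = 1 ✓

1682 123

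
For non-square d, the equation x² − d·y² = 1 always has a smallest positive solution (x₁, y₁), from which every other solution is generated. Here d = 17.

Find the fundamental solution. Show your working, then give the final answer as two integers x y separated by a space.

33 8

√17 = [4; 8, …], period ℓ=1 (odd) → k=1
k=0  a_k=4  p_k/q_k = 4/1
k=1  a_k=8  p_k/q_k = 33/8
→ (33, 8).  Check: 33²=1089, 17·8²=1088, difference 1.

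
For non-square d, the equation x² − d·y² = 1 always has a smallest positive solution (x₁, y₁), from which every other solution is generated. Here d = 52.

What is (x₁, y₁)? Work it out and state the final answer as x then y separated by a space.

d=52: √d = [7; 4,1,2,1,4,14] (ℓ=6, even), read p_5/q_5
k=0  a_k=7  p_k/q_k = 7/1
k=1  a_k=4  p_k/q_k = 29/4
…
k=4  a_k=1  p_k/q_k = 137/19
k=5  a_k=4  p_k/q_k = 649/90
(x₁, y₁) = (649, 90);  649² − 52·90² = 1 ✓

649 90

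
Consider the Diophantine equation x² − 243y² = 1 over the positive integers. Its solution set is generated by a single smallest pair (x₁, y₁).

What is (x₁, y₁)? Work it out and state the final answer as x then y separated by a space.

√243 = [15; 1,1,2,3,15,3,2,1,1,30, …], period ℓ=10 (even) → k=9
a_0=15:  p_0=15·1+0=15,  q_0=15·0+1=1
…
a_2=1:  p_2=1·16+15=31,  q_2=1·1+1=2
a_3=2:  p_3=2·31+16=78,  q_3=2·2+1=5
a_4=3:  p_4=3·78+31=265,  q_4=3·5+2=17
…
a_8=1:  p_8=1·28901+12424=41325,  q_8=1·1854+797=2651
a_9=1:  p_9=1·41325+28901=70226,  q_9=1·2651+1854=4505
→ (70226, 4505).  Check: 70226²=4931691076, 243·4505²=4931691075, difference 1.

70226 4505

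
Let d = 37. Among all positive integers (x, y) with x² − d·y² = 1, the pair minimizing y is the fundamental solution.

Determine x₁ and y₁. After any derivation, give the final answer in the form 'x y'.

√37 → a₀=6, period (12); ℓ=1 odd so k=1
step 0: (6, 1)  from 6·(1,0) + (0,1)
step 1: (73, 12)  from 12·(6,1) + (1,0)
(x₁, y₁) = (73, 12);  73² − 37·12² = 1 ✓

73 12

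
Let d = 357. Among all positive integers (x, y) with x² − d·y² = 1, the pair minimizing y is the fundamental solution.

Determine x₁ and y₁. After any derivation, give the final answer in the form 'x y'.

3401 180

√357 → a₀=18, period (1,8,2,8,1,36); ℓ=6 even so k=5
step 0: (18, 1)  from 18·(1,0) + (0,1)
…
step 2: (170, 9)  from 8·(19,1) + (18,1)
…
step 4: (3042, 161)  from 8·(359,19) + (170,9)
step 5: (3401, 180)  from 1·(3042,161) + (359,19)
(x₁, y₁) = (3401, 180);  3401² − 357·180² = 1 ✓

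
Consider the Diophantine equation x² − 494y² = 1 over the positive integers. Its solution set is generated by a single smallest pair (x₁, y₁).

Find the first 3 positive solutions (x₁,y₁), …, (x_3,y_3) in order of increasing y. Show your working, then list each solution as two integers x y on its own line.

√494 = [22; 4,2,2,1,2,1,2,2,4,44, …], period ℓ=10 (even) → k=9
k=0  a_k=22  p_k/q_k = 22/1
…
k=8  a_k=2  p_k/q_k = 16514/743
k=9  a_k=4  p_k/q_k = 73035/3286
(x₁, y₁) = (73035, 3286);  73035² − 494·3286² = 1 ✓
(73035+3286√494)^2 = 10668222449 + 479986020√494
(73035+3286√494)^3 = 1558307253052395 + 70111557938114√494

73035 3286
10668222449 479986020
1558307253052395 70111557938114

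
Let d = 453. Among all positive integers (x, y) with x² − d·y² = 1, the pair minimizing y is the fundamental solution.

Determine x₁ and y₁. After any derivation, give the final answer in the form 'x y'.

√453 → a₀=21, period (3,1,1,10,14,10,1,1,3,42); ℓ=10 even so k=9
i=0: a=21 ⇒ p=21, q=1
…
i=3: a=1 ⇒ p=149, q=7
…
i=5: a=14 ⇒ p=22199, q=1043
i=6: a=10 ⇒ p=223565, q=10504
i=7: a=1 ⇒ p=245764, q=11547
i=8: a=1 ⇒ p=469329, q=22051
i=9: a=3 ⇒ p=1653751, q=77700
→ (1653751, 77700).  Check: 1653751²=2734892370001, 453·77700²=2734892370000, difference 1.

1653751 77700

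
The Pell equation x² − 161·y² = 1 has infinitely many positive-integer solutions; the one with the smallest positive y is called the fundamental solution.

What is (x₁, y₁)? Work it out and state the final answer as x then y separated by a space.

11775 928

d=161: √d = [12; 1,2,4,1,2,1,4,2,1,24] (ℓ=10, even), read p_9/q_9
i=0: a=12 ⇒ p=12, q=1
…
i=2: a=2 ⇒ p=38, q=3
…
i=6: a=1 ⇒ p=774, q=61
…
i=8: a=2 ⇒ p=8108, q=639
i=9: a=1 ⇒ p=11775, q=928
fundamental: x₁=11775, y₁=928  (since 138650625 − 161·861184 = 1)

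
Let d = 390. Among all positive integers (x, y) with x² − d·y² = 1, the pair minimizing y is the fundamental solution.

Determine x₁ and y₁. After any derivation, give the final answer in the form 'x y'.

√390 = [19; 1,2,1,38, …], period ℓ=4 (even) → k=3
step 0: (19, 1)  from 19·(1,0) + (0,1)
step 1: (20, 1)  from 1·(19,1) + (1,0)
step 2: (59, 3)  from 2·(20,1) + (19,1)
step 3: (79, 4)  from 1·(59,3) + (20,1)
→ (79, 4).  Check: 79²=6241, 390·4²=6240, difference 1.

79 4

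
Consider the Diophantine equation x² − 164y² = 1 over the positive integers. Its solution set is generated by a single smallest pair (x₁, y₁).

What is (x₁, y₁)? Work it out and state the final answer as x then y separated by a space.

2049 160

[12; 1,4,6,4,1,24] for √164; ℓ=6 ⇒ convergent index 5
a_0=12:  p_0=12·1+0=12,  q_0=12·0+1=1
a_1=1:  p_1=1·12+1=13,  q_1=1·1+0=1
a_2=4:  p_2=4·13+12=64,  q_2=4·1+1=5
a_3=6:  p_3=6·64+13=397,  q_3=6·5+1=31
a_4=4:  p_4=4·397+64=1652,  q_4=4·31+5=129
a_5=1:  p_5=1·1652+397=2049,  q_5=1·129+31=160
→ (2049, 160).  Check: 2049²=4198401, 164·160²=4198400, difference 1.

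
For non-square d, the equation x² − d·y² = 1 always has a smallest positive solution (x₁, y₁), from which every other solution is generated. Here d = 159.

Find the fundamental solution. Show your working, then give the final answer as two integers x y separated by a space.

1324 105

[12; 1,1,1,1,3,1,1,1,1,24] for √159; ℓ=10 ⇒ convergent index 9
k=0  a_k=12  p_k/q_k = 12/1
k=1  a_k=1  p_k/q_k = 13/1
…
k=3  a_k=1  p_k/q_k = 38/3
k=4  a_k=1  p_k/q_k = 63/5
…
k=6  a_k=1  p_k/q_k = 290/23
k=7  a_k=1  p_k/q_k = 517/41
k=8  a_k=1  p_k/q_k = 807/64
k=9  a_k=1  p_k/q_k = 1324/105
(x₁, y₁) = (1324, 105);  1324² − 159·105² = 1 ✓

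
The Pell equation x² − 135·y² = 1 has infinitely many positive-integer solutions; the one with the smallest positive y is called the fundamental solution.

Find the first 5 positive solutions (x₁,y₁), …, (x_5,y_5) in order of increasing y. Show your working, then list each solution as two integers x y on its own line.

[11; 1,1,1,1,1,1,1,22] for √135; ℓ=8 ⇒ convergent index 7
k=0  a_k=11  p_k/q_k = 11/1
…
k=2  a_k=1  p_k/q_k = 23/2
k=3  a_k=1  p_k/q_k = 35/3
…
k=6  a_k=1  p_k/q_k = 151/13
k=7  a_k=1  p_k/q_k = 244/21
→ (244, 21).  Check: 244²=59536, 135·21²=59535, difference 1.
(x_2, y_2) = (244·244 + 135·21·21, 244·21 + 21·244) = (119071, 10248)
(x_3, y_3) = (244·119071 + 135·21·10248, 244·10248 + 21·119071) = (58106404, 5001003)
(x_4, y_4) = (244·58106404 + 135·21·5001003, 244·5001003 + 21·58106404) = (28355806081, 2440479216)
(x_5, y_5) = (244·28355806081 + 135·21·2440479216, 244·2440479216 + 21·28355806081) = (13837575261124, 1190948856405)

244 21
119071 10248
58106404 5001003
28355806081 2440479216
13837575261124 1190948856405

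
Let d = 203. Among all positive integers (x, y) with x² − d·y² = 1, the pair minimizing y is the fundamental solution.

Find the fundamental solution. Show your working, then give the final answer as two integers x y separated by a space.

√203 → a₀=14, period (4,28); ℓ=2 even so k=1
k=0  a_k=14  p_k/q_k = 14/1
k=1  a_k=4  p_k/q_k = 57/4
fundamental: x₁=57, y₁=4  (since 3249 − 203·16 = 1)

57 4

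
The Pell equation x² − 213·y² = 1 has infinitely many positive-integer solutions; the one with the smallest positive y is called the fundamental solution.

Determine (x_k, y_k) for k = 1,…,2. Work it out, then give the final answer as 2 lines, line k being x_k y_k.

194399 13320
75581942401 5178789360

√213 → a₀=14, period (1,1,2,6,1,8,1,6,2,1,1,28); ℓ=12 even so k=11
i=0: a=14 ⇒ p=14, q=1
i=1: a=1 ⇒ p=15, q=1
i=2: a=1 ⇒ p=29, q=2
i=3: a=2 ⇒ p=73, q=5
i=4: a=6 ⇒ p=467, q=32
i=5: a=1 ⇒ p=540, q=37
i=6: a=8 ⇒ p=4787, q=328
i=7: a=1 ⇒ p=5327, q=365
…
i=9: a=2 ⇒ p=78825, q=5401
i=10: a=1 ⇒ p=115574, q=7919
i=11: a=1 ⇒ p=194399, q=13320
fundamental: x₁=194399, y₁=13320  (since 37790971201 − 213·177422400 = 1)
(x_2, y_2) = (194399·194399 + 213·13320·13320, 194399·13320 + 13320·194399) = (75581942401, 5178789360)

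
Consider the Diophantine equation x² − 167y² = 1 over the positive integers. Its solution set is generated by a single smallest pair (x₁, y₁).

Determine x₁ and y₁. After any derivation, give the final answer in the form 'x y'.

[12; 1,11,1,24] for √167; ℓ=4 ⇒ convergent index 3
i=0: a=12 ⇒ p=12, q=1
i=1: a=1 ⇒ p=13, q=1
i=2: a=11 ⇒ p=155, q=12
i=3: a=1 ⇒ p=168, q=13
(x₁, y₁) = (168, 13);  168² − 167·13² = 1 ✓

168 13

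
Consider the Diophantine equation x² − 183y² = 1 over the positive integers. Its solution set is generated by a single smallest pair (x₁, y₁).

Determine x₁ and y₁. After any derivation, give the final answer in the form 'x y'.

√183 = [13; 1,1,8,1,1,26, …], period ℓ=6 (even) → k=5
i=0: a=13 ⇒ p=13, q=1
…
i=3: a=8 ⇒ p=230, q=17
i=4: a=1 ⇒ p=257, q=19
i=5: a=1 ⇒ p=487, q=36
→ (487, 36).  Check: 487²=237169, 183·36²=237168, difference 1.

487 36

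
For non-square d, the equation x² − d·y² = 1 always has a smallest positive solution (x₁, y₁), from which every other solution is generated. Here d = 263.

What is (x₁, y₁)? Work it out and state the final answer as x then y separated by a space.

√263 → a₀=16, period (4,1,1,1,1,15,1,1,1,1,4,32); ℓ=12 even so k=11
a_0=16:  p_0=16·1+0=16,  q_0=16·0+1=1
a_1=4:  p_1=4·16+1=65,  q_1=4·1+0=4
a_2=1:  p_2=1·65+16=81,  q_2=1·4+1=5
a_3=1:  p_3=1·81+65=146,  q_3=1·5+4=9
…
a_5=1:  p_5=1·227+146=373,  q_5=1·14+9=23
…
a_7=1:  p_7=1·5822+373=6195,  q_7=1·359+23=382
a_8=1:  p_8=1·6195+5822=12017,  q_8=1·382+359=741
a_9=1:  p_9=1·12017+6195=18212,  q_9=1·741+382=1123
a_10=1:  p_10=1·18212+12017=30229,  q_10=1·1123+741=1864
a_11=4:  p_11=4·30229+18212=139128,  q_11=4·1864+1123=8579
(x₁, y₁) = (139128, 8579);  139128² − 263·8579² = 1 ✓

139128 8579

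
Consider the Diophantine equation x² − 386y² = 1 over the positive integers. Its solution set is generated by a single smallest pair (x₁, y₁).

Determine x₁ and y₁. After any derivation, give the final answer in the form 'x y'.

√386 = [19; 1,1,1,4,1,18,1,4,1,1,1,38, …], period ℓ=12 (even) → k=11
i=0: a=19 ⇒ p=19, q=1
i=1: a=1 ⇒ p=20, q=1
…
i=3: a=1 ⇒ p=59, q=3
i=4: a=4 ⇒ p=275, q=14
i=5: a=1 ⇒ p=334, q=17
…
i=7: a=1 ⇒ p=6621, q=337
…
i=9: a=1 ⇒ p=39392, q=2005
i=10: a=1 ⇒ p=72163, q=3673
i=11: a=1 ⇒ p=111555, q=5678
→ (111555, 5678).  Check: 111555²=12444518025, 386·5678²=12444518024, difference 1.

111555 5678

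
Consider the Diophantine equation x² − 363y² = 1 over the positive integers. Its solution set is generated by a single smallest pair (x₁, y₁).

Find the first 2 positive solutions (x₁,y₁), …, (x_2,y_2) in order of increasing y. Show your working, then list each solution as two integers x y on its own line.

d=363: √d = [19; 19,38] (ℓ=2, even), read p_1/q_1
step 0: (19, 1)  from 19·(1,0) + (0,1)
step 1: (362, 19)  from 19·(19,1) + (1,0)
→ (362, 19).  Check: 362²=131044, 363·19²=131043, difference 1.
k=2:  x_2 = 362·362+363·19·19 = 262087,  y_2 = 362·19+19·362 = 13756

362 19
262087 13756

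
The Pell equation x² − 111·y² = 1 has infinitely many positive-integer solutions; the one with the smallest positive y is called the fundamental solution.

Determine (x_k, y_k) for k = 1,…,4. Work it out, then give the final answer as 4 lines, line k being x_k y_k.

[10; 1,1,6,1,1,20] for √111; ℓ=6 ⇒ convergent index 5
k=0  a_k=10  p_k/q_k = 10/1
k=1  a_k=1  p_k/q_k = 11/1
k=2  a_k=1  p_k/q_k = 21/2
k=3  a_k=6  p_k/q_k = 137/13
k=4  a_k=1  p_k/q_k = 158/15
k=5  a_k=1  p_k/q_k = 295/28
fundamental: x₁=295, y₁=28  (since 87025 − 111·784 = 1)
n=2: (295,28)∘(295,28) = (295·295+111·28·28, 295·28+28·295) = (174049,16520)
n=3: (174049,16520)∘(295,28) = (295·174049+111·28·16520, 295·16520+28·174049) = (102688615,9746772)
n=4: (102688615,9746772)∘(295,28) = (295·102688615+111·28·9746772, 295·9746772+28·102688615) = (60586108801,5750578960)

295 28
174049 16520
102688615 9746772
60586108801 5750578960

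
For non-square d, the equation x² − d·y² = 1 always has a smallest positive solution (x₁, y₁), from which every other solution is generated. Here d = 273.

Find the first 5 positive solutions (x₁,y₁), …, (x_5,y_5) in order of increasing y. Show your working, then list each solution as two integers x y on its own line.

[16; 1,1,10,1,1,32] for √273; ℓ=6 ⇒ convergent index 5
step 0: (16, 1)  from 16·(1,0) + (0,1)
…
step 2: (33, 2)  from 1·(17,1) + (16,1)
step 3: (347, 21)  from 10·(33,2) + (17,1)
step 4: (380, 23)  from 1·(347,21) + (33,2)
step 5: (727, 44)  from 1·(380,23) + (347,21)
→ (727, 44).  Check: 727²=528529, 273·44²=528528, difference 1.
(727+44√273)^2 = 1057057 + 63976√273
(727+44√273)^3 = 1536960151 + 93021060√273
(727+44√273)^4 = 2234739002497 + 135252557264√273
(727+44√273)^5 = 3249308972670487 + 196657125240796√273

727 44
1057057 63976
1536960151 93021060
2234739002497 135252557264
3249308972670487 196657125240796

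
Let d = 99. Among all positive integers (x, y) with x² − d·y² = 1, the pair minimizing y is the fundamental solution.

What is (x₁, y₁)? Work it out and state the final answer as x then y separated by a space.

10 1

√99 → a₀=9, period (1,18); ℓ=2 even so k=1
step 0: (9, 1)  from 9·(1,0) + (0,1)
step 1: (10, 1)  from 1·(9,1) + (1,0)
(x₁, y₁) = (10, 1);  10² − 99·1² = 1 ✓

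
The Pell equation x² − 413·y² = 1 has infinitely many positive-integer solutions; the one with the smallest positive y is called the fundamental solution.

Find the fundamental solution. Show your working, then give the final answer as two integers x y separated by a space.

113399 5580

√413 = [20; 3,9,1,4,1,9,3,40, …], period ℓ=8 (even) → k=7
a_0=20:  p_0=20·1+0=20,  q_0=20·0+1=1
a_1=3:  p_1=3·20+1=61,  q_1=3·1+0=3
a_2=9:  p_2=9·61+20=569,  q_2=9·3+1=28
…
a_4=4:  p_4=4·630+569=3089,  q_4=4·31+28=152
a_5=1:  p_5=1·3089+630=3719,  q_5=1·152+31=183
a_6=9:  p_6=9·3719+3089=36560,  q_6=9·183+152=1799
a_7=3:  p_7=3·36560+3719=113399,  q_7=3·1799+183=5580
fundamental: x₁=113399, y₁=5580  (since 12859333201 − 413·31136400 = 1)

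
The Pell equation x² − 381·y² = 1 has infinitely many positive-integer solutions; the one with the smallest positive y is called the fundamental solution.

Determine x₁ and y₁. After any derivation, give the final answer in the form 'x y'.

√381 → a₀=19, period (1,1,12,1,1,38); ℓ=6 even so k=5
a_0=19:  p_0=19·1+0=19,  q_0=19·0+1=1
a_1=1:  p_1=1·19+1=20,  q_1=1·1+0=1
a_2=1:  p_2=1·20+19=39,  q_2=1·1+1=2
a_3=12:  p_3=12·39+20=488,  q_3=12·2+1=25
a_4=1:  p_4=1·488+39=527,  q_4=1·25+2=27
a_5=1:  p_5=1·527+488=1015,  q_5=1·27+25=52
(x₁, y₁) = (1015, 52);  1015² − 381·52² = 1 ✓

1015 52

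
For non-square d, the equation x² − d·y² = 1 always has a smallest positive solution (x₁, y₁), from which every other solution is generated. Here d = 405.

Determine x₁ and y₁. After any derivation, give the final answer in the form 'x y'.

√405 = [20; 8,40, …], period ℓ=2 (even) → k=1
k=0  a_k=20  p_k/q_k = 20/1
k=1  a_k=8  p_k/q_k = 161/8
fundamental: x₁=161, y₁=8  (since 25921 − 405·64 = 1)

161 8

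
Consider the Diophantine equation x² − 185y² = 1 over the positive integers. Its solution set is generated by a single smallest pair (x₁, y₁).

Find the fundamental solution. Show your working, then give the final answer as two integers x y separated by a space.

√185 = [13; 1,1,1,1,26, …], period ℓ=5 (odd) → k=9
i=0: a=13 ⇒ p=13, q=1
i=1: a=1 ⇒ p=14, q=1
…
i=3: a=1 ⇒ p=41, q=3
i=4: a=1 ⇒ p=68, q=5
…
i=6: a=1 ⇒ p=1877, q=138
i=7: a=1 ⇒ p=3686, q=271
i=8: a=1 ⇒ p=5563, q=409
i=9: a=1 ⇒ p=9249, q=680
→ (9249, 680).  Check: 9249²=85544001, 185·680²=85544000, difference 1.

9249 680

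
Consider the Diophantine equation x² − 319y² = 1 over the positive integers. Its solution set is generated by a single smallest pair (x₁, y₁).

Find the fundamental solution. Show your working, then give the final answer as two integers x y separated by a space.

d=319: √d = [17; 1,6,5,1,4,…,6,1,34] (ℓ=14, even), read p_13/q_13
a_0=17:  p_0=17·1+0=17,  q_0=17·0+1=1
a_1=1:  p_1=1·17+1=18,  q_1=1·1+0=1
…
a_3=5:  p_3=5·125+18=643,  q_3=5·7+1=36
a_4=1:  p_4=1·643+125=768,  q_4=1·36+7=43
a_5=4:  p_5=4·768+643=3715,  q_5=4·43+36=208
a_6=3:  p_6=3·3715+768=11913,  q_6=3·208+43=667
a_7=1:  p_7=1·11913+3715=15628,  q_7=1·667+208=875
a_8=3:  p_8=3·15628+11913=58797,  q_8=3·875+667=3292
…
a_11=5:  p_11=5·309613+250816=1798881,  q_11=5·17335+14043=100718
a_12=6:  p_12=6·1798881+309613=11102899,  q_12=6·100718+17335=621643
a_13=1:  p_13=1·11102899+1798881=12901780,  q_13=1·621643+100718=722361
(x₁, y₁) = (12901780, 722361);  12901780² − 319·722361² = 1 ✓

12901780 722361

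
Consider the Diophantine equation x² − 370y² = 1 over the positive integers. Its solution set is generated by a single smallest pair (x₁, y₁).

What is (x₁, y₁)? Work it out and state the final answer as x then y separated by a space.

√370 = [19; 4,4,38, …], period ℓ=3 (odd) → k=5
i=0: a=19 ⇒ p=19, q=1
i=1: a=4 ⇒ p=77, q=4
…
i=4: a=4 ⇒ p=50339, q=2617
i=5: a=4 ⇒ p=213859, q=11118
→ (213859, 11118).  Check: 213859²=45735671881, 370·11118²=45735671880, difference 1.

213859 11118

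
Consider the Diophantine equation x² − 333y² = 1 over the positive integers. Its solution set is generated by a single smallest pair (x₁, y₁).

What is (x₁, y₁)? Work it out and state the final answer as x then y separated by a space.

73 4

√333 → a₀=18, period (4,36); ℓ=2 even so k=1
k=0  a_k=18  p_k/q_k = 18/1
k=1  a_k=4  p_k/q_k = 73/4
(x₁, y₁) = (73, 4);  73² − 333·4² = 1 ✓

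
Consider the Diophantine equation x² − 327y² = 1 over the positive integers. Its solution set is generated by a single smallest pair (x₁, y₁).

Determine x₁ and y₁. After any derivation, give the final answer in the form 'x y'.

217 12

d=327: √d = [18; 12,36] (ℓ=2, even), read p_1/q_1
a_0=18:  p_0=18·1+0=18,  q_0=18·0+1=1
a_1=12:  p_1=12·18+1=217,  q_1=12·1+0=12
→ (217, 12).  Check: 217²=47089, 327·12²=47088, difference 1.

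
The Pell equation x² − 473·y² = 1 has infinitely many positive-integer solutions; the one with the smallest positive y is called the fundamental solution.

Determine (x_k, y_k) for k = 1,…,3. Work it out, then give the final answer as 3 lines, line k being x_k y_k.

√473 → a₀=21, period (1,2,1,42); ℓ=4 even so k=3
k=0  a_k=21  p_k/q_k = 21/1
…
k=2  a_k=2  p_k/q_k = 65/3
k=3  a_k=1  p_k/q_k = 87/4
fundamental: x₁=87, y₁=4  (since 7569 − 473·16 = 1)
(x_2, y_2) = (87·87 + 473·4·4, 87·4 + 4·87) = (15137, 696)
(x_3, y_3) = (87·15137 + 473·4·696, 87·696 + 4·15137) = (2633751, 121100)

87 4
15137 696
2633751 121100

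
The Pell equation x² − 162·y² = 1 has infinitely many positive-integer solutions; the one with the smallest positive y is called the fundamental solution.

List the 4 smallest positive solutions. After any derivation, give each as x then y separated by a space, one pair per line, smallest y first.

√162 → a₀=12, period (1,2,1,2,12,2,1,2,1,24); ℓ=10 even so k=9
a_0=12:  p_0=12·1+0=12,  q_0=12·0+1=1
a_1=1:  p_1=1·12+1=13,  q_1=1·1+0=1
a_2=2:  p_2=2·13+12=38,  q_2=2·1+1=3
…
a_4=2:  p_4=2·51+38=140,  q_4=2·4+3=11
a_5=12:  p_5=12·140+51=1731,  q_5=12·11+4=136
…
a_8=2:  p_8=2·5333+3602=14268,  q_8=2·419+283=1121
a_9=1:  p_9=1·14268+5333=19601,  q_9=1·1121+419=1540
→ (19601, 1540).  Check: 19601²=384199201, 162·1540²=384199200, difference 1.
(x_2, y_2) = (19601·19601 + 162·1540·1540, 19601·1540 + 1540·19601) = (768398401, 60371080)
(x_3, y_3) = (19601·768398401 + 162·1540·60371080, 19601·60371080 + 1540·768398401) = (30122754096401, 2366667076620)
(x_4, y_4) = (19601·30122754096401 + 162·1540·2366667076620, 19601·2366667076620 + 1540·30122754096401) = (1180872205318713601, 92778082677286160)

19601 1540
768398401 60371080
30122754096401 2366667076620
1180872205318713601 92778082677286160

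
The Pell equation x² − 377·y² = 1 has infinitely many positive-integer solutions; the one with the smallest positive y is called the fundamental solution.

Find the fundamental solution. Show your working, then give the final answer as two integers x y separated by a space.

233 12

d=377: √d = [19; 2,2,2,38] (ℓ=4, even), read p_3/q_3
a_0=19:  p_0=19·1+0=19,  q_0=19·0+1=1
a_1=2:  p_1=2·19+1=39,  q_1=2·1+0=2
a_2=2:  p_2=2·39+19=97,  q_2=2·2+1=5
a_3=2:  p_3=2·97+39=233,  q_3=2·5+2=12
fundamental: x₁=233, y₁=12  (since 54289 − 377·144 = 1)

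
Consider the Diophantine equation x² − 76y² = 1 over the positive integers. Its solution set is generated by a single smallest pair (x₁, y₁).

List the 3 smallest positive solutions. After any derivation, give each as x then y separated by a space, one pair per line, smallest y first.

√76 = [8; 1,2,1,1,5,4,5,1,1,2,1,16, …], period ℓ=12 (even) → k=11
step 0: (8, 1)  from 8·(1,0) + (0,1)
step 1: (9, 1)  from 1·(8,1) + (1,0)
…
step 3: (35, 4)  from 1·(26,3) + (9,1)
step 4: (61, 7)  from 1·(35,4) + (26,3)
step 5: (340, 39)  from 5·(61,7) + (35,4)
step 6: (1421, 163)  from 4·(340,39) + (61,7)
step 7: (7445, 854)  from 5·(1421,163) + (340,39)
step 8: (8866, 1017)  from 1·(7445,854) + (1421,163)
step 9: (16311, 1871)  from 1·(8866,1017) + (7445,854)
step 10: (41488, 4759)  from 2·(16311,1871) + (8866,1017)
step 11: (57799, 6630)  from 1·(41488,4759) + (16311,1871)
(x₁, y₁) = (57799, 6630);  57799² − 76·6630² = 1 ✓
(57799+6630√76)^2 = 6681448801 + 766414740√76
(57799+6630√76)^3 = 772362118440199 + 88596011107890√76

57799 6630
6681448801 766414740
772362118440199 88596011107890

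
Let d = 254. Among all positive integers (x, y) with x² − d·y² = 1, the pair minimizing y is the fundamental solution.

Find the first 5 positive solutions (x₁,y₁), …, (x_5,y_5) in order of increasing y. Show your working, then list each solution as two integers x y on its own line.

255 16
130049 8160
66324735 4161584
33825484801 2122399680
17250930923775 1082419675216

√254 → a₀=15, period (1,14,1,30); ℓ=4 even so k=3
i=0: a=15 ⇒ p=15, q=1
…
i=2: a=14 ⇒ p=239, q=15
i=3: a=1 ⇒ p=255, q=16
→ (255, 16).  Check: 255²=65025, 254·16²=65024, difference 1.
(x_2, y_2) = (255·255 + 254·16·16, 255·16 + 16·255) = (130049, 8160)
(x_3, y_3) = (255·130049 + 254·16·8160, 255·8160 + 16·130049) = (66324735, 4161584)
(x_4, y_4) = (255·66324735 + 254·16·4161584, 255·4161584 + 16·66324735) = (33825484801, 2122399680)
(x_5, y_5) = (255·33825484801 + 254·16·2122399680, 255·2122399680 + 16·33825484801) = (17250930923775, 1082419675216)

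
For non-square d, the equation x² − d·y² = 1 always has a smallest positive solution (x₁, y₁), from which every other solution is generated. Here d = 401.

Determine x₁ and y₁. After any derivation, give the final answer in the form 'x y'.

801 40

d=401: √d = [20; 40] (ℓ=1, odd), read p_1/q_1
k=0  a_k=20  p_k/q_k = 20/1
k=1  a_k=40  p_k/q_k = 801/40
fundamental: x₁=801, y₁=40  (since 641601 − 401·1600 = 1)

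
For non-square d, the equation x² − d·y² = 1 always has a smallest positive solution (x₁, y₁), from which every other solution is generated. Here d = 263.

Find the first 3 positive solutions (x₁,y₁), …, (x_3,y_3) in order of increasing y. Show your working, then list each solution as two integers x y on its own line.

139128 8579
38713200767 2387158224
10772180392483224 664241098768765

√263 → a₀=16, period (4,1,1,1,1,15,1,1,1,1,4,32); ℓ=12 even so k=11
k=0  a_k=16  p_k/q_k = 16/1
k=1  a_k=4  p_k/q_k = 65/4
…
k=4  a_k=1  p_k/q_k = 227/14
…
k=6  a_k=15  p_k/q_k = 5822/359
…
k=8  a_k=1  p_k/q_k = 12017/741
k=9  a_k=1  p_k/q_k = 18212/1123
k=10  a_k=1  p_k/q_k = 30229/1864
k=11  a_k=4  p_k/q_k = 139128/8579
→ (139128, 8579).  Check: 139128²=19356600384, 263·8579²=19356600383, difference 1.
n=2: (139128,8579)∘(139128,8579) = (139128·139128+263·8579·8579, 139128·8579+8579·139128) = (38713200767,2387158224)
n=3: (38713200767,2387158224)∘(139128,8579) = (139128·38713200767+263·8579·2387158224, 139128·2387158224+8579·38713200767) = (10772180392483224,664241098768765)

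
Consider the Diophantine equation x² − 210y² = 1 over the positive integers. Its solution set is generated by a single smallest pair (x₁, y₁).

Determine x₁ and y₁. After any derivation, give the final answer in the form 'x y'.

√210 = [14; 2,28, …], period ℓ=2 (even) → k=1
a_0=14:  p_0=14·1+0=14,  q_0=14·0+1=1
a_1=2:  p_1=2·14+1=29,  q_1=2·1+0=2
(x₁, y₁) = (29, 2);  29² − 210·2² = 1 ✓

29 2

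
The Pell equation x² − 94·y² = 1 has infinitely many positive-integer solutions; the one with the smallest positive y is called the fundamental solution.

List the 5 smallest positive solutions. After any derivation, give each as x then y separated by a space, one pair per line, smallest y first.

d=94: √d = [9; 1,2,3,1,1,…,2,1,18] (ℓ=16, even), read p_15/q_15
i=0: a=9 ⇒ p=9, q=1
i=1: a=1 ⇒ p=10, q=1
…
i=3: a=3 ⇒ p=97, q=10
i=4: a=1 ⇒ p=126, q=13
i=5: a=1 ⇒ p=223, q=23
…
i=7: a=1 ⇒ p=1464, q=151
i=8: a=8 ⇒ p=12953, q=1336
i=9: a=1 ⇒ p=14417, q=1487
…
i=12: a=1 ⇒ p=184493, q=19029
…
i=14: a=2 ⇒ p=1490361, q=153719
i=15: a=1 ⇒ p=2143295, q=221064
(x₁, y₁) = (2143295, 221064);  2143295² − 94·221064² = 1 ✓
(x_2, y_2) = (2143295·2143295 + 94·221064·221064, 2143295·221064 + 221064·2143295) = (9187426914049, 947610731760)
(x_3, y_3) = (2143295·9187426914049 + 94·221064·947610731760, 2143295·947610731760 + 221064·9187426914049) = (39382732335491159615, 4062018686654877336)
(x_4, y_4) = (2143295·39382732335491159615 + 94·221064·4062018686654877336, 2143295·4062018686654877336 + 221064·39382732335491159615) = (168817626601983862467148801, 17412208682026983028992480)
(x_5, y_5) = (2143295·168817626601983862467148801 + 94·221064·17412208682026983028992480, 2143295·17412208682026983028992480 + 221064·168817626601983862467148801) = (723651950015758622280719887718975, 74638999614285983163562219965864)

2143295 221064
9187426914049 947610731760
39382732335491159615 4062018686654877336
168817626601983862467148801 17412208682026983028992480
723651950015758622280719887718975 74638999614285983163562219965864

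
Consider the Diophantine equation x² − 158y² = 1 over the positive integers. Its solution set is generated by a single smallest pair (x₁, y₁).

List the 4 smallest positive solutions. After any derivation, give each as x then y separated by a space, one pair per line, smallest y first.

[12; 1,1,3,12,3,1,1,24] for √158; ℓ=8 ⇒ convergent index 7
i=0: a=12 ⇒ p=12, q=1
…
i=6: a=1 ⇒ p=4412, q=351
i=7: a=1 ⇒ p=7743, q=616
fundamental: x₁=7743, y₁=616  (since 59954049 − 158·379456 = 1)
k=2:  x_2 = 7743·7743+158·616·616 = 119908097,  y_2 = 7743·616+616·7743 = 9539376
k=3:  x_3 = 7743·119908097+158·616·9539376 = 1856896782399,  y_3 = 7743·9539376+616·119908097 = 147726776120
k=4:  x_4 = 7743·1856896782399+158·616·147726776120 = 28755903452322817,  y_4 = 7743·147726776120+616·1856896782399 = 2287696845454944

7743 616
119908097 9539376
1856896782399 147726776120
28755903452322817 2287696845454944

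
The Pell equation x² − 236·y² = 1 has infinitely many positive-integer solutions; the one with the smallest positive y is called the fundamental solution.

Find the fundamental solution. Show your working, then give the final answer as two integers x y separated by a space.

561799 36570

[15; 2,1,3,5,1,6,1,5,3,1,2,30] for √236; ℓ=12 ⇒ convergent index 11
i=0: a=15 ⇒ p=15, q=1
i=1: a=2 ⇒ p=31, q=2
i=2: a=1 ⇒ p=46, q=3
i=3: a=3 ⇒ p=169, q=11
…
i=7: a=1 ⇒ p=8311, q=541
i=8: a=5 ⇒ p=48806, q=3177
i=9: a=3 ⇒ p=154729, q=10072
i=10: a=1 ⇒ p=203535, q=13249
i=11: a=2 ⇒ p=561799, q=36570
(x₁, y₁) = (561799, 36570);  561799² − 236·36570² = 1 ✓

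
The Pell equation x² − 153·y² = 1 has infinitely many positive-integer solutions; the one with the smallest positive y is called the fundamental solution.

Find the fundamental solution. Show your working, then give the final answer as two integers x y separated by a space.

√153 → a₀=12, period (2,1,2,2,2,1,2,24); ℓ=8 even so k=7
a_0=12:  p_0=12·1+0=12,  q_0=12·0+1=1
a_1=2:  p_1=2·12+1=25,  q_1=2·1+0=2
…
a_6=1:  p_6=1·569+235=804,  q_6=1·46+19=65
a_7=2:  p_7=2·804+569=2177,  q_7=2·65+46=176
fundamental: x₁=2177, y₁=176  (since 4739329 − 153·30976 = 1)

2177 176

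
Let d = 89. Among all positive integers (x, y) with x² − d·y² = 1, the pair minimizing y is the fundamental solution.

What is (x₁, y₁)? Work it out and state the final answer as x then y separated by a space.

[9; 2,3,3,2,18] for √89; ℓ=5 ⇒ convergent index 9
step 0: (9, 1)  from 9·(1,0) + (0,1)
step 1: (19, 2)  from 2·(9,1) + (1,0)
step 2: (66, 7)  from 3·(19,2) + (9,1)
…
step 4: (500, 53)  from 2·(217,23) + (66,7)
step 5: (9217, 977)  from 18·(500,53) + (217,23)
step 6: (18934, 2007)  from 2·(9217,977) + (500,53)
step 7: (66019, 6998)  from 3·(18934,2007) + (9217,977)
step 8: (216991, 23001)  from 3·(66019,6998) + (18934,2007)
step 9: (500001, 53000)  from 2·(216991,23001) + (66019,6998)
fundamental: x₁=500001, y₁=53000  (since 250001000001 − 89·2809000000 = 1)

500001 53000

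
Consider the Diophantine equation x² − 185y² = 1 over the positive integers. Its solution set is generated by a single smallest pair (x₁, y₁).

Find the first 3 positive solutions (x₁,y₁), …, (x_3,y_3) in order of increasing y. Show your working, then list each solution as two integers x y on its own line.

9249 680
171088001 12578640
3164785833249 232679682040

√185 → a₀=13, period (1,1,1,1,26); ℓ=5 odd so k=9
k=0  a_k=13  p_k/q_k = 13/1
k=1  a_k=1  p_k/q_k = 14/1
k=2  a_k=1  p_k/q_k = 27/2
k=3  a_k=1  p_k/q_k = 41/3
k=4  a_k=1  p_k/q_k = 68/5
…
k=6  a_k=1  p_k/q_k = 1877/138
k=7  a_k=1  p_k/q_k = 3686/271
k=8  a_k=1  p_k/q_k = 5563/409
k=9  a_k=1  p_k/q_k = 9249/680
→ (9249, 680).  Check: 9249²=85544001, 185·680²=85544000, difference 1.
k=2:  x_2 = 9249·9249+185·680·680 = 171088001,  y_2 = 9249·680+680·9249 = 12578640
k=3:  x_3 = 9249·171088001+185·680·12578640 = 3164785833249,  y_3 = 9249·12578640+680·171088001 = 232679682040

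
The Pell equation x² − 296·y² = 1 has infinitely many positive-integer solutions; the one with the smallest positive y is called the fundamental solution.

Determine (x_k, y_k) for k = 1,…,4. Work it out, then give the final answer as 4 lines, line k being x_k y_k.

3699 215
27365201 1590570
202447753299 11767036645
1497708451540801 87052535509140

√296 → a₀=17, period (4,1,7,1,4,34); ℓ=6 even so k=5
i=0: a=17 ⇒ p=17, q=1
…
i=4: a=1 ⇒ p=757, q=44
i=5: a=4 ⇒ p=3699, q=215
fundamental: x₁=3699, y₁=215  (since 13682601 − 296·46225 = 1)
n=2: (3699,215)∘(3699,215) = (3699·3699+296·215·215, 3699·215+215·3699) = (27365201,1590570)
n=3: (27365201,1590570)∘(3699,215) = (3699·27365201+296·215·1590570, 3699·1590570+215·27365201) = (202447753299,11767036645)
n=4: (202447753299,11767036645)∘(3699,215) = (3699·202447753299+296·215·11767036645, 3699·11767036645+215·202447753299) = (1497708451540801,87052535509140)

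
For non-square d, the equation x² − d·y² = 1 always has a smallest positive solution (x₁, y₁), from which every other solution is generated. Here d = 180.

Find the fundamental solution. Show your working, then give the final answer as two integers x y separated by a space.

161 12

d=180: √d = [13; 2,2,2,26] (ℓ=4, even), read p_3/q_3
a_0=13:  p_0=13·1+0=13,  q_0=13·0+1=1
a_1=2:  p_1=2·13+1=27,  q_1=2·1+0=2
a_2=2:  p_2=2·27+13=67,  q_2=2·2+1=5
a_3=2:  p_3=2·67+27=161,  q_3=2·5+2=12
fundamental: x₁=161, y₁=12  (since 25921 − 180·144 = 1)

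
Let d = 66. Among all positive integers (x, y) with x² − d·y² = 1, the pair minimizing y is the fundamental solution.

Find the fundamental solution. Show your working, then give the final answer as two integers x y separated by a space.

65 8

d=66: √d = [8; 8,16] (ℓ=2, even), read p_1/q_1
step 0: (8, 1)  from 8·(1,0) + (0,1)
step 1: (65, 8)  from 8·(8,1) + (1,0)
(x₁, y₁) = (65, 8);  65² − 66·8² = 1 ✓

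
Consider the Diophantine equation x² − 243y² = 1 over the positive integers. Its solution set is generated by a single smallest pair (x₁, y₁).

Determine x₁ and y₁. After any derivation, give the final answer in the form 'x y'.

70226 4505

√243 → a₀=15, period (1,1,2,3,15,3,2,1,1,30); ℓ=10 even so k=9
step 0: (15, 1)  from 15·(1,0) + (0,1)
step 1: (16, 1)  from 1·(15,1) + (1,0)
step 2: (31, 2)  from 1·(16,1) + (15,1)
step 3: (78, 5)  from 2·(31,2) + (16,1)
step 4: (265, 17)  from 3·(78,5) + (31,2)
step 5: (4053, 260)  from 15·(265,17) + (78,5)
step 6: (12424, 797)  from 3·(4053,260) + (265,17)
…
step 8: (41325, 2651)  from 1·(28901,1854) + (12424,797)
step 9: (70226, 4505)  from 1·(41325,2651) + (28901,1854)
fundamental: x₁=70226, y₁=4505  (since 4931691076 − 243·20295025 = 1)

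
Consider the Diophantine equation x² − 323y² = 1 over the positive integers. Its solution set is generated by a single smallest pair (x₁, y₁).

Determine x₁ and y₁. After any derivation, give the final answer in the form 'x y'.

√323 → a₀=17, period (1,34); ℓ=2 even so k=1
k=0  a_k=17  p_k/q_k = 17/1
k=1  a_k=1  p_k/q_k = 18/1
(x₁, y₁) = (18, 1);  18² − 323·1² = 1 ✓

18 1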